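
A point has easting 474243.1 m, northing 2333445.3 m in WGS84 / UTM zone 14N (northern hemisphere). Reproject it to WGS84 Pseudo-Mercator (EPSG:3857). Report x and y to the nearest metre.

Unproject from UTM 14N (λ₀ = -99°) → φ = 21.10189975°, λ = -99.24800027°.
Web Mercator (R = 6378137 m): x = -11048236.853 m, y = 2404033.200 m.

x -11048237 m, y 2404033 m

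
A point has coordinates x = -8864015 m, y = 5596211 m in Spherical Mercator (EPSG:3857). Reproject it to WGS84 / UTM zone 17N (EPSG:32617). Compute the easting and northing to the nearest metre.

E 608532 m, N 4965983 m

Web Mercator inverse (R = 6378137 m) → φ = 44.83900100°, λ = -79.62680153°.
UTM 17N forward: E = 608531.787 m, N = 4965982.856 m.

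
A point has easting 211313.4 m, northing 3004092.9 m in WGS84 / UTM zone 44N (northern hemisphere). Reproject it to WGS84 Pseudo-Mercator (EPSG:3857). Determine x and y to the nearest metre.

Unproject from UTM 44N (λ₀ = 81°) → φ = 27.12919961°, λ = 78.08769964°.
Web Mercator (R = 6378137 m): x = 8692682.961 m, y = 3139622.827 m.

x 8692683 m, y 3139623 m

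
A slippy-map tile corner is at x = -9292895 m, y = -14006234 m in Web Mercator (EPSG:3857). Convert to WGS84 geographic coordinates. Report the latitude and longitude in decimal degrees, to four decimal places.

R = 6378137 m. λ = x/R = -83.47949612°.
φ = 2·arctan(exp(y/R)) − 90° = 2·arctan(0.11125) − 90° = -77.30389992°.

lat -77.3039°, lon -83.4795°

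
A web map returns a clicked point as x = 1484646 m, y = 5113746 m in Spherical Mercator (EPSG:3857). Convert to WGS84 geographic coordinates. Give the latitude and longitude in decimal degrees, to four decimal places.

lat 41.6839°, lon 13.3368°

R = 6378137 m. λ = x/R = 13.33680193°.
φ = 2·arctan(exp(y/R)) − 90° = 2·arctan(2.22947) − 90° = 41.68389881°.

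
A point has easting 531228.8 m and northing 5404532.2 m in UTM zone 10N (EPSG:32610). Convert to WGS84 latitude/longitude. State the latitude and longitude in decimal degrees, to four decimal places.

lat 48.7930°, lon -122.5748°

Zone 10N: λ₀ = -123°, k₀ = 0.9996, false easting 500000 m.
Meridian distance M = (N − FN)/k₀ = 5406694.9 m.
Inverse transverse Mercator on WGS84 gives φ = 48.79300029°, λ = -122.57480055°.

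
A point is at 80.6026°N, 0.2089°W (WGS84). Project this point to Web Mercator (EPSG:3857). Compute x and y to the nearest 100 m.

x -23300 m, y 15937000 m

Web Mercator is spherical with R = a = 6378137 m.
x = R·λ = 6378137 × -0.003645993 = -23254.642 m.
y = R·ln tan(π/4 + φ/2) = 6378137 × 2.498695807 = 15937024.177 m.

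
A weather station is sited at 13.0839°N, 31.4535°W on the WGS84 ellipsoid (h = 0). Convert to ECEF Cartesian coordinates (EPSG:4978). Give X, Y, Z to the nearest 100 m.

WGS84: a = 6378137 m, e² = 0.006694380; N(φ) = a/√(1−e²sin²φ) = 6379231.342 m.
X = (N+h)·cosφ·cosλ = 5300618.568 m; Y = (N+h)·cosφ·sinλ = -3242308.853 m; Z = (N(1−e²)+h)·sinφ = 1434447.709 m.

X 5300600 m, Y -3242300 m, Z 1434400 m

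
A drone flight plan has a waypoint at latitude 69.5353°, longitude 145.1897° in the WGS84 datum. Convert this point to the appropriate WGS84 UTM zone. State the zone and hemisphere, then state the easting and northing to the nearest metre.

Longitude 145.1897° lies in the 6° band [144°, 150°), giving zone 55; latitude is north of the equator, so 55N.
Zone 55 central meridian λ₀ = 6×55 − 183 = 147°; Δλ = -1.8103°.
Transverse Mercator on WGS84 with k₀ = 0.9996 gives E = 429371.152 m, N = 7715097.845 m.

Zone 55N: E 429371 m, N 7715098 m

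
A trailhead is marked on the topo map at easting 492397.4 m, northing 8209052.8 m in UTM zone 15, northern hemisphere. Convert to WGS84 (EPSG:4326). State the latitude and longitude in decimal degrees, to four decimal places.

lat 73.9731°, lon -93.2467°

Zone 15N: λ₀ = -93°, k₀ = 0.9996, false easting 500000 m.
Meridian distance M = (N − FN)/k₀ = 8212337.7 m.
Inverse transverse Mercator on WGS84 gives φ = 73.97310029°, λ = -93.24670064°.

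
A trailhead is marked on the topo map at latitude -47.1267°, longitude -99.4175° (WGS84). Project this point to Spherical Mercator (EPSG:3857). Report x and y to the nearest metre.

x -11067105 m, y -5962779 m

Web Mercator is spherical with R = a = 6378137 m.
x = R·λ = 6378137 × -1.735162709 = -11067105.476 m.
y = R·ln tan(π/4 + φ/2) = 6378137 × -0.934877898 = -5962779.314 m.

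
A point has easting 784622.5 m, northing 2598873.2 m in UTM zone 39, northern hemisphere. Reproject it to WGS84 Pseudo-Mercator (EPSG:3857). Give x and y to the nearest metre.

x 5987475 m, y 2689576 m

Unproject from UTM 39N (λ₀ = 51°) → φ = 23.47510012°, λ = 53.78640018°.
Web Mercator (R = 6378137 m): x = 5987474.679 m, y = 2689575.974 m.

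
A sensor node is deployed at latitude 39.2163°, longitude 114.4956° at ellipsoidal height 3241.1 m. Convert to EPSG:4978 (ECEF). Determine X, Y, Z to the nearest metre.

X -2052672 m, Y 4505095 m, Z 4012999 m

WGS84: a = 6378137 m, e² = 0.006694380; N(φ) = a/√(1−e²sin²φ) = 6386688.144 m.
X = (N+h)·cosφ·cosλ = -2052672.272 m; Y = (N+h)·cosφ·sinλ = 4505095.002 m; Z = (N(1−e²)+h)·sinφ = 4012999.318 m.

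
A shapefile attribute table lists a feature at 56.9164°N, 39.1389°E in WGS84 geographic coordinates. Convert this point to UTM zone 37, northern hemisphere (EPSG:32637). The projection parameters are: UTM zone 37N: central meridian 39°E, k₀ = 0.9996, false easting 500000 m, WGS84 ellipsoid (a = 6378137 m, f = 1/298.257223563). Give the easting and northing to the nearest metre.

Zone 37 central meridian λ₀ = 6×37 − 183 = 39°; Δλ = +0.1389°.
Transverse Mercator on WGS84 with k₀ = 0.9996 gives E = 508456.788 m, N = 6308088.610 m.

E 508457 m, N 6308089 m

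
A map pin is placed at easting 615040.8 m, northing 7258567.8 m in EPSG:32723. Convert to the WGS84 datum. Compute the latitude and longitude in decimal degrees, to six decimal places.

lat -24.783300°, lon -43.862000°

Zone 23S: λ₀ = -45°, k₀ = 0.9996, false easting 500000 m, false northing 10000000 m.
Meridian distance M = (N − FN)/k₀ = -2742529.2 m.
Inverse transverse Mercator on WGS84 gives φ = -24.78330035°, λ = -43.86199983°.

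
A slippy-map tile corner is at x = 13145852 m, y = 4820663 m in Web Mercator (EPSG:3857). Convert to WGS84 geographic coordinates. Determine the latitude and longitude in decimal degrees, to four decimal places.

lat 39.6877°, lon 118.0912°

R = 6378137 m. λ = x/R = 118.09119774°.
φ = 2·arctan(exp(y/R)) − 90° = 2·arctan(2.12934) − 90° = 39.68770043°.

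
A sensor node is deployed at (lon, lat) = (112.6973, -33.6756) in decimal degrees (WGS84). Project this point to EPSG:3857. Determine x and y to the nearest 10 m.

x 12545410 m, y -3985330 m

Web Mercator is spherical with R = a = 6378137 m.
x = R·λ = 6378137 × 1.966938943 = 12545406.050 m.
y = R·ln tan(π/4 + φ/2) = 6378137 × -0.624841668 = -3985325.764 m.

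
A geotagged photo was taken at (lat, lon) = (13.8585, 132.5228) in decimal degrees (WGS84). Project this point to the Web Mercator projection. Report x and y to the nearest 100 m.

x 14752400 m, y 1558000 m

Web Mercator is spherical with R = a = 6378137 m.
x = R·λ = 6378137 × 2.312959194 = 14752370.614 m.
y = R·ln tan(π/4 + φ/2) = 6378137 × 0.244270012 = 1557987.603 m.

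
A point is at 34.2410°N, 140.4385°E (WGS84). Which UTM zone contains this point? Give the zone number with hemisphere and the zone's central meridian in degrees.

Zone 54N, central meridian 141°

UTM zone = ⌊(λ + 180)/6⌋ + 1; 140.4385° ∈ [138°, 144°) → zone 54.
Hemisphere: N (φ ≥ 0).
Central meridian λ₀ = 6×54 − 183 = 141°.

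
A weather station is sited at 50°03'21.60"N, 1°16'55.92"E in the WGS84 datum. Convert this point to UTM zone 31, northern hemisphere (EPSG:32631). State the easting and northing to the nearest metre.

Zone 31 central meridian λ₀ = 6×31 − 183 = 3°; Δλ = -1.7178°.
Transverse Mercator on WGS84 with k₀ = 0.9996 gives E = 377036.573 m, N = 5546270.470 m.

E 377037 m, N 5546270 m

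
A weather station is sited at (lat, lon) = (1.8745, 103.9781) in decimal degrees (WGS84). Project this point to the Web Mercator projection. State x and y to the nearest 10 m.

x 11574790 m, y 208710 m

Web Mercator is spherical with R = a = 6378137 m.
x = R·λ = 6378137 × 1.814760195 = 11574789.146 m.
y = R·ln tan(π/4 + φ/2) = 6378137 × 0.032722035 = 208705.620 m.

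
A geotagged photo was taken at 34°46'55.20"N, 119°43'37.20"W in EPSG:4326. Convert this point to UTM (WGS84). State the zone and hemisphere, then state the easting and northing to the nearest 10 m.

Longitude -119.7270° lies in the 6° band [-120°, -114°), giving zone 11; latitude is north of the equator, so 11N.
Zone 11 central meridian λ₀ = 6×11 − 183 = -117°; Δλ = -2.7270°.
Transverse Mercator on WGS84 with k₀ = 0.9996 gives E = 250465.408 m, N = 3852257.190 m.

Zone 11N: E 250470 m, N 3852260 m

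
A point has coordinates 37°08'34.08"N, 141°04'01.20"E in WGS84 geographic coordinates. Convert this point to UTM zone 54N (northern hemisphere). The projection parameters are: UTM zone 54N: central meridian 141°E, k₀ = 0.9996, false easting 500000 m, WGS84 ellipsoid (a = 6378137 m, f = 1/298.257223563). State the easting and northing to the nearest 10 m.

E 505950 m, N 4110720 m

Zone 54 central meridian λ₀ = 6×54 − 183 = 141°; Δλ = +0.0670°.
Transverse Mercator on WGS84 with k₀ = 0.9996 gives E = 505950.230 m, N = 4110715.930 m.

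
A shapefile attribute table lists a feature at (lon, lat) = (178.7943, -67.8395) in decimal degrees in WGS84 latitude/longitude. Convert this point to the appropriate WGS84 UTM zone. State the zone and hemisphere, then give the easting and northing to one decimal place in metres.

Longitude 178.7943° lies in the 6° band [174°, 180°), giving zone 60; latitude is south of the equator, so 60S.
Zone 60 central meridian λ₀ = 6×60 − 183 = 177°; Δλ = +1.7943°.
Transverse Mercator on WGS84 with k₀ = 0.9996 gives E = 575520.804 m, N = 2473934.563 m.

Zone 60S: E 575520.8 m, N 2473934.6 m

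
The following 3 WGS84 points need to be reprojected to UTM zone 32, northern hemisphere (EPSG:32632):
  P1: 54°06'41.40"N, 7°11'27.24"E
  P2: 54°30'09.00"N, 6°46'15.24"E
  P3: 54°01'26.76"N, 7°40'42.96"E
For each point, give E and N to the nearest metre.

P1: E 381738 m, N 5997440 m; P2: E 355661 m, N 6041719 m; P3: E 413435 m, N 5987011 m

UTM zone 32N: λ₀ = 9°, k₀ = 0.9996.
P1 (54.1115°, 7.1909°) → (381737.574, 5997440.145) m.
P2 (54.5025°, 6.7709°) → (355660.722, 6041718.805) m.
P3 (54.0241°, 7.6786°) → (413435.243, 5987010.923) m.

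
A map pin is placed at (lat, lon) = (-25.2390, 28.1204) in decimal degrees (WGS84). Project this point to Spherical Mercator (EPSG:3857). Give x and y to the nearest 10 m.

x 3130350 m, y -2905130 m

Web Mercator is spherical with R = a = 6378137 m.
x = R·λ = 6378137 × 0.490793567 = 3130348.609 m.
y = R·ln tan(π/4 + φ/2) = 6378137 × -0.455482386 = -2905129.062 m.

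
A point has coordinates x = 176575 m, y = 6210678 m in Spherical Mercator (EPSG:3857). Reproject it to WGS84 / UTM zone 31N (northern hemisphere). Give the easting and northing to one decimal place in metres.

Web Mercator inverse (R = 6378137 m) → φ = 48.62029928°, λ = 1.58620021°.
UTM 31N forward: E = 395808.670 m, N = 5386212.301 m.

E 395808.7 m, N 5386212.3 m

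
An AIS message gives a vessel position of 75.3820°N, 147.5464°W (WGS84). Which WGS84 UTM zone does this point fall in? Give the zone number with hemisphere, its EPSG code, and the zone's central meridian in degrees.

UTM zone = ⌊(λ + 180)/6⌋ + 1; -147.5464° ∈ [-150°, -144°) → zone 6.
Hemisphere: N (φ ≥ 0).
Central meridian λ₀ = 6×6 − 183 = -147°.
EPSG code: 32606.

Zone 6N (EPSG:32606), central meridian -147°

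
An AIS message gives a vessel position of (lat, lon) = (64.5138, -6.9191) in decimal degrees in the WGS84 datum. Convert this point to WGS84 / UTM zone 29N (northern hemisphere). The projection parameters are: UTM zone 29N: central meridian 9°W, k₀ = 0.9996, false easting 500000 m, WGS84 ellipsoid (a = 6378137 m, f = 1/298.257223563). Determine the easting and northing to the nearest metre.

Zone 29 central meridian λ₀ = 6×29 − 183 = -9°; Δλ = +2.0809°.
Transverse Mercator on WGS84 with k₀ = 0.9996 gives E = 599894.434 m, N = 7155908.078 m.

E 599894 m, N 7155908 m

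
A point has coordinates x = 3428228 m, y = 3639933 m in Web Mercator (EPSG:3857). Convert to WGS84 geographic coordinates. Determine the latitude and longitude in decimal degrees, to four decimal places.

lat 31.0553°, lon 30.7963°

R = 6378137 m. λ = x/R = 30.79629610°.
φ = 2·arctan(exp(y/R)) − 90° = 2·arctan(1.76949) − 90° = 31.05530011°.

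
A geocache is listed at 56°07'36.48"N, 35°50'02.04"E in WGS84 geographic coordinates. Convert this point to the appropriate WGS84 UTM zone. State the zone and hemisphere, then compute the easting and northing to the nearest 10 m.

Zone 36N: E 676140 m, N 6223810 m

Longitude 35.8339° lies in the 6° band [30°, 36°), giving zone 36; latitude is north of the equator, so 36N.
Zone 36 central meridian λ₀ = 6×36 − 183 = 33°; Δλ = +2.8339°.
Transverse Mercator on WGS84 with k₀ = 0.9996 gives E = 676137.849 m, N = 6223810.071 m.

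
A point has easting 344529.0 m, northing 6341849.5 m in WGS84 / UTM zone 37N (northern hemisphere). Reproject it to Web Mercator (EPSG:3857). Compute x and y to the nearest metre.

Unproject from UTM 37N (λ₀ = 39°) → φ = 57.19339968°, λ = 36.42700020°.
Web Mercator (R = 6378137 m): x = 4055035.114 m, y = 7799751.054 m.

x 4055035 m, y 7799751 m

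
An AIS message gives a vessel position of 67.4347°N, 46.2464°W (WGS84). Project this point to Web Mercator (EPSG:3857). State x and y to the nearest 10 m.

x -5148130 m, y 10281030 m

Web Mercator is spherical with R = a = 6378137 m.
x = R·λ = 6378137 × -0.807151947 = -5148125.699 m.
y = R·ln tan(π/4 + φ/2) = 6378137 × 1.611916826 = 10281026.346 m.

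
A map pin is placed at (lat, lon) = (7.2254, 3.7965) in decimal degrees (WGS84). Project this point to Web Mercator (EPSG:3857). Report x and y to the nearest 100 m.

Web Mercator is spherical with R = a = 6378137 m.
x = R·λ = 6378137 × 0.066261425 = 422624.447 m.
y = R·ln tan(π/4 + φ/2) = 6378137 × 0.126442601 = 806468.232 m.

x 422600 m, y 806500 m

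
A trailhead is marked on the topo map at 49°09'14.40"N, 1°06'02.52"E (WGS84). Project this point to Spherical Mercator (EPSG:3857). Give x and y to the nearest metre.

Web Mercator is spherical with R = a = 6378137 m.
x = R·λ = 6378137 × 0.019210839 = 122529.364 m.
y = R·ln tan(π/4 + φ/2) = 6378137 × 0.987911123 = 6301032.484 m.

x 122529 m, y 6301032 m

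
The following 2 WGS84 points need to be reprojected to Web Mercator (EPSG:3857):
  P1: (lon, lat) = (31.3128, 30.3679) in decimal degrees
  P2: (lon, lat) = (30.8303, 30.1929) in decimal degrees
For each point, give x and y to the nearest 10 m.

Web Mercator: x = R·λ, y = R·ln tan(π/4+φ/2), R = 6378137 m.
P1 (30.3679°, 31.3128°) → (3485724.951, 3550928.159) m.
P2 (30.1929°, 30.8303°) → (3432013.297, 3528369.517) m.

P1: x 3485720 m, y 3550930 m; P2: x 3432010 m, y 3528370 m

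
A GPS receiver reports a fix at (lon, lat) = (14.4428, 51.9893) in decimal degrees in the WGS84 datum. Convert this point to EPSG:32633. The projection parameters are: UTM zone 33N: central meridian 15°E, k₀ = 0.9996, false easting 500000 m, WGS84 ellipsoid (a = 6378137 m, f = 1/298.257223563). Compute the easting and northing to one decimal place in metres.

Zone 33 central meridian λ₀ = 6×33 − 183 = 15°; Δλ = -0.5572°.
Transverse Mercator on WGS84 with k₀ = 0.9996 gives E = 461738.942 m, N = 5759994.714 m.

E 461738.9 m, N 5759994.7 m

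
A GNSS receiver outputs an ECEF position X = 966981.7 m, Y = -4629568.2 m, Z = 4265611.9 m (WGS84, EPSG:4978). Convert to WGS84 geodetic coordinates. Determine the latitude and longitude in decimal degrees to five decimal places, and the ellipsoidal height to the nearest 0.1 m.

lat 42.23940°, lon -78.20220°, h 422.4 m

λ = atan2(Y, X) = -78.20219961°; p = √(X²+Y²) = 4729477.3 m.
Bowring's method on WGS84 (a = 6378137 m, b = 6356752.314 m) gives φ = 42.23940000°, h = 422.413 m.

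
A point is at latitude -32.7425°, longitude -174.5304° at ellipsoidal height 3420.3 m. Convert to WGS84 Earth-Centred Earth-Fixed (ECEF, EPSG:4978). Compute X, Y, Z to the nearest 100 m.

WGS84: a = 6378137 m, e² = 0.006694380; N(φ) = a/√(1−e²sin²φ) = 6384391.454 m.
X = (N+h)·cosφ·cosλ = -5348388.125 m; Y = (N+h)·cosφ·sinλ = -512127.289 m; Z = (N(1−e²)+h)·sinφ = -3431823.516 m.

X -5348400 m, Y -512100 m, Z -3431800 m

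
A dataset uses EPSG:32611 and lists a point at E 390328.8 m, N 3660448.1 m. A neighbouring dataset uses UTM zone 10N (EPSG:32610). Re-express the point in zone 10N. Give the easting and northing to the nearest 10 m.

UTM 11N → geographic: φ = 33.07709997°, λ = -118.17500031°.
UTM 10N (λ₀ = -123°) forward: E = 950555.656 m, N = 3670203.002 m.

E 950560 m, N 3670200 m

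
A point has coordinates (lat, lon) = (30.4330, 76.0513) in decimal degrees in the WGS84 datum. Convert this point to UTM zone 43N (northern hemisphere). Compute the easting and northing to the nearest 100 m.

Zone 43 central meridian λ₀ = 6×43 − 183 = 75°; Δλ = +1.0513°.
Transverse Mercator on WGS84 with k₀ = 0.9996 gives E = 600955.156 m, N = 3367236.024 m.

E 601000 m, N 3367200 m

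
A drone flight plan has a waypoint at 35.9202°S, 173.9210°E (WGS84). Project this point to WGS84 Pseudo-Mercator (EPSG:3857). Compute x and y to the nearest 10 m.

x 19360800 m, y -4289650 m

Web Mercator is spherical with R = a = 6378137 m.
x = R·λ = 6378137 × 3.035494088 = 19360797.158 m.
y = R·ln tan(π/4 + φ/2) = 6378137 × -0.672554786 = -4289646.563 m.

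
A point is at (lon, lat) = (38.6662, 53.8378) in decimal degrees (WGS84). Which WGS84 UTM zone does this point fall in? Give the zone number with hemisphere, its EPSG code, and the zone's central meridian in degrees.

UTM zone = ⌊(λ + 180)/6⌋ + 1; 38.6662° ∈ [36°, 42°) → zone 37.
Hemisphere: N (φ ≥ 0).
Central meridian λ₀ = 6×37 − 183 = 39°.
EPSG code: 32637.

Zone 37N (EPSG:32637), central meridian 39°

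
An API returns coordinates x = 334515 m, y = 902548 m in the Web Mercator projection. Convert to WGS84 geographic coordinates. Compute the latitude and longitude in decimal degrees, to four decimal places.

R = 6378137 m. λ = x/R = 3.00499937°.
φ = 2·arctan(exp(y/R)) − 90° = 2·arctan(1.15201) − 90° = 8.08080299°.

lat 8.0808°, lon 3.0050°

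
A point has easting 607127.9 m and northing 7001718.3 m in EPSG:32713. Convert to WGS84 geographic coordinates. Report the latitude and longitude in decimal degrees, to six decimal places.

Zone 13S: λ₀ = -105°, k₀ = 0.9996, false easting 500000 m, false northing 10000000 m.
Meridian distance M = (N − FN)/k₀ = -2999481.5 m.
Inverse transverse Mercator on WGS84 gives φ = -27.10280006°, λ = -103.91930024°.

lat -27.102800°, lon -103.919300°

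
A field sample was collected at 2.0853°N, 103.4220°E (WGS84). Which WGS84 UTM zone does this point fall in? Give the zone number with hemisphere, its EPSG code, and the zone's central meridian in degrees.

UTM zone = ⌊(λ + 180)/6⌋ + 1; 103.4220° ∈ [102°, 108°) → zone 48.
Hemisphere: N (φ ≥ 0).
Central meridian λ₀ = 6×48 − 183 = 105°.
EPSG code: 32648.

Zone 48N (EPSG:32648), central meridian 105°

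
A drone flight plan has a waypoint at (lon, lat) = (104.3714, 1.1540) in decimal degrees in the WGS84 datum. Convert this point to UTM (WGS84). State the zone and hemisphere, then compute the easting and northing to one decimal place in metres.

Longitude 104.3714° lies in the 6° band [102°, 108°), giving zone 48; latitude is north of the equator, so 48N.
Zone 48 central meridian λ₀ = 6×48 − 183 = 105°; Δλ = -0.6286°.
Transverse Mercator on WGS84 with k₀ = 0.9996 gives E = 430065.239 m, N = 127559.573 m.

Zone 48N: E 430065.2 m, N 127559.6 m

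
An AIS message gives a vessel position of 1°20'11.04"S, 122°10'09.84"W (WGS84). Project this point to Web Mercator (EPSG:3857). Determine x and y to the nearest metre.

Web Mercator is spherical with R = a = 6378137 m.
x = R·λ = 6378137 × -2.132258275 = -13599835.399 m.
y = R·ln tan(π/4 + φ/2) = 6378137 × -0.023326695 = -148780.858 m.

x -13599835 m, y -148781 m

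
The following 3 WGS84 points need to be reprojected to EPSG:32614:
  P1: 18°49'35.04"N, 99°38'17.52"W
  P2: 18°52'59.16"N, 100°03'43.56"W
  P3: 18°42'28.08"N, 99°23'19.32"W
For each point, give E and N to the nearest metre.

P1: E 432759 m, N 2081740 m; P2: E 388131 m, N 2088228 m; P3: E 459018 m, N 2068541 m

UTM zone 14N: λ₀ = -99°, k₀ = 0.9996.
P1 (18.8264°, -99.6382°) → (432759.060, 2081740.026) m.
P2 (18.8831°, -100.0621°) → (388131.160, 2088228.402) m.
P3 (18.7078°, -99.3887°) → (459018.236, 2068541.262) m.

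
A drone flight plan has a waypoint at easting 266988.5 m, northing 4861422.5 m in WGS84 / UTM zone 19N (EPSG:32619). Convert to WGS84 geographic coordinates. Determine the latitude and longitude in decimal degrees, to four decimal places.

Zone 19N: λ₀ = -69°, k₀ = 0.9996, false easting 500000 m.
Meridian distance M = (N − FN)/k₀ = 4863367.8 m.
Inverse transverse Mercator on WGS84 gives φ = 43.86909998°, λ = -71.89989969°.

lat 43.8691°, lon -71.8999°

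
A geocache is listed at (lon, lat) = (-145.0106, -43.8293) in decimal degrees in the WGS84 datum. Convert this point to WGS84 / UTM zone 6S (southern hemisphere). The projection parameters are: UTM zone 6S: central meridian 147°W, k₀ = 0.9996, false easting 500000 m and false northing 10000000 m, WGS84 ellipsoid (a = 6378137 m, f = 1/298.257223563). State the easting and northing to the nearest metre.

Zone 6 central meridian λ₀ = 6×6 − 183 = -147°; Δλ = +1.9894°.
Transverse Mercator on WGS84 with k₀ = 0.9996 gives E = 659956.320 m, N = 5145162.667 m.

E 659956 m, N 5145163 m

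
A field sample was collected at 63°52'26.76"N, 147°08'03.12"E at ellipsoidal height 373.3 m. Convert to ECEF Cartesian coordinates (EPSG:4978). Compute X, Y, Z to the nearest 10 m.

WGS84: a = 6378137 m, e² = 0.006694380; N(φ) = a/√(1−e²sin²φ) = 6395416.181 m.
X = (N+h)·cosφ·cosλ = -2365579.773 m; Y = (N+h)·cosφ·sinλ = 1528359.984 m; Z = (N(1−e²)+h)·sinφ = 5703883.756 m.

X -2365580 m, Y 1528360 m, Z 5703880 m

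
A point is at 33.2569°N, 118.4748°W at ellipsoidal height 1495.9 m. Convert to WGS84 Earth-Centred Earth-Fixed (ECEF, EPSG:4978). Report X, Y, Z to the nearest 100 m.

X -2546000 m, Y -4694100 m, Z 3478600 m

WGS84: a = 6378137 m, e² = 0.006694380; N(φ) = a/√(1−e²sin²φ) = 6384567.072 m.
X = (N+h)·cosφ·cosλ = -2546037.083 m; Y = (N+h)·cosφ·sinλ = -4694139.283 m; Z = (N(1−e²)+h)·sinφ = 3478639.468 m.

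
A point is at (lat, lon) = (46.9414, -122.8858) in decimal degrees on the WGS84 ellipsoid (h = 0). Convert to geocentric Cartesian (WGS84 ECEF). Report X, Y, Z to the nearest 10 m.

WGS84: a = 6378137 m, e² = 0.006694380; N(φ) = a/√(1−e²sin²φ) = 6389564.885 m.
X = (N+h)·cosφ·cosλ = -2368663.474 m; Y = (N+h)·cosφ·sinλ = -3663386.746 m; Z = (N(1−e²)+h)·sinφ = 4637319.422 m.

X -2368660 m, Y -3663390 m, Z 4637320 m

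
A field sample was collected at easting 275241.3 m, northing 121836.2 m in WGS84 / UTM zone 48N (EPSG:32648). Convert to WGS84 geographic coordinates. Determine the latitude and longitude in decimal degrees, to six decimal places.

lat 1.101600°, lon 102.980200°

Zone 48N: λ₀ = 105°, k₀ = 0.9996, false easting 500000 m.
Meridian distance M = (N − FN)/k₀ = 121885.0 m.
Inverse transverse Mercator on WGS84 gives φ = 1.10159967°, λ = 102.98020040°.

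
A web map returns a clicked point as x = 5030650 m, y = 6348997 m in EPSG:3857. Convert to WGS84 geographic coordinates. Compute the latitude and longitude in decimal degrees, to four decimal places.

lat 49.4350°, lon 45.1911°

R = 6378137 m. λ = x/R = 45.19109784°.
φ = 2·arctan(exp(y/R)) − 90° = 2·arctan(2.70589) − 90° = 49.43500163°.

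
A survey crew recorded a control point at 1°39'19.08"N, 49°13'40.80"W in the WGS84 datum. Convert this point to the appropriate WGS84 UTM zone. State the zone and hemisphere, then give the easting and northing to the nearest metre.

Longitude -49.2280° lies in the 6° band [-54°, -48°), giving zone 22; latitude is north of the equator, so 22N.
Zone 22 central meridian λ₀ = 6×22 − 183 = -51°; Δλ = +1.7720°.
Transverse Mercator on WGS84 with k₀ = 0.9996 gives E = 697129.089 m, N = 183048.973 m.

Zone 22N: E 697129 m, N 183049 m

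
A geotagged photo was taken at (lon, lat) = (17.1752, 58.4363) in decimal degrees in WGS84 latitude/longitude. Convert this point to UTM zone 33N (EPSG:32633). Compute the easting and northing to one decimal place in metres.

Zone 33 central meridian λ₀ = 6×33 − 183 = 15°; Δλ = +2.1752°.
Transverse Mercator on WGS84 with k₀ = 0.9996 gives E = 626992.919 m, N = 6479340.823 m.

E 626992.9 m, N 6479340.8 m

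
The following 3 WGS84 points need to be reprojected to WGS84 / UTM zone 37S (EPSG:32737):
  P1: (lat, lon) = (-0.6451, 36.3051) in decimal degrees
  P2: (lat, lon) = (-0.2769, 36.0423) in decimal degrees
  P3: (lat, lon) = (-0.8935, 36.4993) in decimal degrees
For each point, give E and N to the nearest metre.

P1: E 200033 m, N 9928618 m; P2: E 170739 m, N 9969353 m; P3: E 221679 m, N 9901147 m

UTM zone 37S: λ₀ = 39°, k₀ = 0.9996.
P1 (-0.6451°, 36.3051°) → (200032.642, 9928617.567) m.
P2 (-0.2769°, 36.0423°) → (170738.612, 9969353.128) m.
P3 (-0.8935°, 36.4993°) → (221679.378, 9901146.565) m.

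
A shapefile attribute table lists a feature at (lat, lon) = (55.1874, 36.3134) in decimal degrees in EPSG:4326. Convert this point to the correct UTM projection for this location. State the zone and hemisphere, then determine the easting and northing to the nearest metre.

Longitude 36.3134° lies in the 6° band [36°, 42°), giving zone 37; latitude is north of the equator, so 37N.
Zone 37 central meridian λ₀ = 6×37 − 183 = 39°; Δλ = -2.6866°.
Transverse Mercator on WGS84 with k₀ = 0.9996 gives E = 328965.862 m, N = 6118938.649 m.

Zone 37N: E 328966 m, N 6118939 m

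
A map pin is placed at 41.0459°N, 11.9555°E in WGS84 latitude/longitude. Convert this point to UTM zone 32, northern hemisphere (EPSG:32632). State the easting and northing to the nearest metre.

E 748405 m, N 4548062 m

Zone 32 central meridian λ₀ = 6×32 − 183 = 9°; Δλ = +2.9555°.
Transverse Mercator on WGS84 with k₀ = 0.9996 gives E = 748404.917 m, N = 4548061.513 m.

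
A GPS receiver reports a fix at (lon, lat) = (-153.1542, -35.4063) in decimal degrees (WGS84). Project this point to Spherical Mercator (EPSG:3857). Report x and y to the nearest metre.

Web Mercator is spherical with R = a = 6378137 m.
x = R·λ = 6378137 × -2.673045053 = -17049047.557 m.
y = R·ln tan(π/4 + φ/2) = 6378137 × -0.661515062 = -4219233.692 m.

x -17049048 m, y -4219234 m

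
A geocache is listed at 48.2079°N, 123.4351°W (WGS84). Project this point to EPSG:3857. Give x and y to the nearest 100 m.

Web Mercator is spherical with R = a = 6378137 m.
x = R·λ = 6378137 × -2.154348908 = -13740732.478 m.
y = R·ln tan(π/4 + φ/2) = 6378137 × 0.962900600 = 6141511.943 m.

x -13740700 m, y 6141500 m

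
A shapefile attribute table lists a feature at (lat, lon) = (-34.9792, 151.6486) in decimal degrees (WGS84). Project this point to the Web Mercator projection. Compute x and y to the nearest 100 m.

Web Mercator is spherical with R = a = 6378137 m.
x = R·λ = 6378137 × 2.646767376 = 16881444.932 m.
y = R·ln tan(π/4 + φ/2) = 6378137 × -0.652393460 = -4161054.866 m.

x 16881400 m, y -4161100 m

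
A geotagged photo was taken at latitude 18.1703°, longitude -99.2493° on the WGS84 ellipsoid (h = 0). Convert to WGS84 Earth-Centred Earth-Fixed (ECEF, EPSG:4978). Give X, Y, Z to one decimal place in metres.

WGS84: a = 6378137 m, e² = 0.006694380; N(φ) = a/√(1−e²sin²φ) = 6380214.097 m.
X = (N+h)·cosφ·cosλ = -974357.534 m; Y = (N+h)·cosφ·sinλ = -5983240.369 m; Z = (N(1−e²)+h)·sinφ = 1976302.290 m.

X -974357.5 m, Y -5983240.4 m, Z 1976302.3 m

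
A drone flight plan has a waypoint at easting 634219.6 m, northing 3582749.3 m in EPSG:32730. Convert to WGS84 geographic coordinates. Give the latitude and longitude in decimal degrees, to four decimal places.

lat -57.8769°, lon -0.7368°

Zone 30S: λ₀ = -3°, k₀ = 0.9996, false easting 500000 m, false northing 10000000 m.
Meridian distance M = (N − FN)/k₀ = -6419818.6 m.
Inverse transverse Mercator on WGS84 gives φ = -57.87690020°, λ = -0.73679979°.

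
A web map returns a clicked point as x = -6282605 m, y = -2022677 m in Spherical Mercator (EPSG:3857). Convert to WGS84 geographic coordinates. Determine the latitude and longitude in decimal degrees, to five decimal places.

R = 6378137 m. λ = x/R = -56.43760096°.
φ = 2·arctan(exp(y/R)) − 90° = 2·arctan(0.72824) − 90° = -17.87289949°.

lat -17.87290°, lon -56.43760°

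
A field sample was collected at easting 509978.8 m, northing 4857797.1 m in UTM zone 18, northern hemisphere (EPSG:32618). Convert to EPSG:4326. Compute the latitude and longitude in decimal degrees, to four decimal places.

Zone 18N: λ₀ = -75°, k₀ = 0.9996, false easting 500000 m.
Meridian distance M = (N − FN)/k₀ = 4859741.0 m.
Inverse transverse Mercator on WGS84 gives φ = 43.87320003°, λ = -74.87580009°.

lat 43.8732°, lon -74.8758°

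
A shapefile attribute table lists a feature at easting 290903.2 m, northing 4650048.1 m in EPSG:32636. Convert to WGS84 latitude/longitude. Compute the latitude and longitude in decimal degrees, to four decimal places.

lat 41.9747°, lon 30.4763°

Zone 36N: λ₀ = 33°, k₀ = 0.9996, false easting 500000 m.
Meridian distance M = (N − FN)/k₀ = 4651908.9 m.
Inverse transverse Mercator on WGS84 gives φ = 41.97469990°, λ = 30.47630059°.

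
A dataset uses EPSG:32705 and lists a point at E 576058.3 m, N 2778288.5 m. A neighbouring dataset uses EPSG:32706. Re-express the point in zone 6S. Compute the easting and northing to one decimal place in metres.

UTM 5S → geographic: φ = -65.11019973°, λ = -151.38030001°.
UTM 6S (λ₀ = -147°) forward: E = 294420.484 m, N = 2772130.623 m.

E 294420.5 m, N 2772130.6 m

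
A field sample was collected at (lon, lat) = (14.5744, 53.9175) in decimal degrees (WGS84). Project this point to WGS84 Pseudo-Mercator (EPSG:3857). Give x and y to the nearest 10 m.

x 1622410 m, y 7154550 m

Web Mercator is spherical with R = a = 6378137 m.
x = R·λ = 6378137 × 0.254371267 = 1622414.787 m.
y = R·ln tan(π/4 + φ/2) = 6378137 × 1.121729941 = 7154547.238 m.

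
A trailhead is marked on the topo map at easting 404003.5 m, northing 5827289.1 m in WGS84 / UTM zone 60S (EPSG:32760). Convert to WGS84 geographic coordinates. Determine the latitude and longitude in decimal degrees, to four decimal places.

lat -37.6966°, lon 175.9111°

Zone 60S: λ₀ = 177°, k₀ = 0.9996, false easting 500000 m, false northing 10000000 m.
Meridian distance M = (N − FN)/k₀ = -4174380.7 m.
Inverse transverse Mercator on WGS84 gives φ = -37.69660036°, λ = 175.91110012°.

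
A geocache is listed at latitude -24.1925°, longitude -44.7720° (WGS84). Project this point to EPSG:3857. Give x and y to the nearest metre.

x -4983996 m, y -2776883 m

Web Mercator is spherical with R = a = 6378137 m.
x = R·λ = 6378137 × -0.781418813 = -4983996.242 m.
y = R·ln tan(π/4 + φ/2) = 6378137 × -0.435375201 = -2776882.678 m.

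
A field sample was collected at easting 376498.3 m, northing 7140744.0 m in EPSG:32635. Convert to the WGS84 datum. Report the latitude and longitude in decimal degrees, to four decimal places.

Zone 35N: λ₀ = 27°, k₀ = 0.9996, false easting 500000 m.
Meridian distance M = (N − FN)/k₀ = 7143601.4 m.
Inverse transverse Mercator on WGS84 gives φ = 64.37009955°, λ = 24.44059923°.

lat 64.3701°, lon 24.4406°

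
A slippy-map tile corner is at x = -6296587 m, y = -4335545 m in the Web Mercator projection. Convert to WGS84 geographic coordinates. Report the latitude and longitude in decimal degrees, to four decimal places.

lat -36.2534°, lon -56.5632°

R = 6378137 m. λ = x/R = -56.56320340°.
φ = 2·arctan(exp(y/R)) − 90° = 2·arctan(0.50674) − 90° = -36.25339946°.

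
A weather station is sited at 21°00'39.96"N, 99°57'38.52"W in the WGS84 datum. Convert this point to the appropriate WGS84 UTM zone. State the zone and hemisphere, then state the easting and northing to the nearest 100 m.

Zone 14N: E 400200 m, N 2323700 m

Longitude -99.9607° lies in the 6° band [-102°, -96°), giving zone 14; latitude is north of the equator, so 14N.
Zone 14 central meridian λ₀ = 6×14 − 183 = -99°; Δλ = -0.9607°.
Transverse Mercator on WGS84 with k₀ = 0.9996 gives E = 400159.474 m, N = 2323676.243 m.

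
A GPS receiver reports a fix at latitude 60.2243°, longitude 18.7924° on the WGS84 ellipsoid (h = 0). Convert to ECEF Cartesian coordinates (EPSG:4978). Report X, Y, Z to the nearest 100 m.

X 3006200 m, Y 1022900 m, Z 5512900 m

WGS84: a = 6378137 m, e² = 0.006694380; N(φ) = a/√(1−e²sin²φ) = 6394281.937 m.
X = (N+h)·cosφ·cosλ = 3006161.779 m; Y = (N+h)·cosφ·sinλ = 1022936.002 m; Z = (N(1−e²)+h)·sinφ = 5512929.841 m.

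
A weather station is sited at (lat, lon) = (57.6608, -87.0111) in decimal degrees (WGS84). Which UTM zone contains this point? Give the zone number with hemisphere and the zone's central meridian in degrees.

Zone 16N, central meridian -87°

UTM zone = ⌊(λ + 180)/6⌋ + 1; -87.0111° ∈ [-90°, -84°) → zone 16.
Hemisphere: N (φ ≥ 0).
Central meridian λ₀ = 6×16 − 183 = -87°.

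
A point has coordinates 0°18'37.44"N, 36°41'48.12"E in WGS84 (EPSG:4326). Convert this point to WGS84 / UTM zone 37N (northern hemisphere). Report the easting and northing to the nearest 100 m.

Zone 37 central meridian λ₀ = 6×37 − 183 = 39°; Δλ = -2.3033°.
Transverse Mercator on WGS84 with k₀ = 0.9996 gives E = 243634.593 m, N = 34336.457 m.

E 243600 m, N 34300 m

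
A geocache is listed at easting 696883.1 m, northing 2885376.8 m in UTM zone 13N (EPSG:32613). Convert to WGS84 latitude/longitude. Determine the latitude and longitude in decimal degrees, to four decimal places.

Zone 13N: λ₀ = -105°, k₀ = 0.9996, false easting 500000 m.
Meridian distance M = (N − FN)/k₀ = 2886531.4 m.
Inverse transverse Mercator on WGS84 gives φ = 26.07410014°, λ = -103.03169959°.

lat 26.0741°, lon -103.0317°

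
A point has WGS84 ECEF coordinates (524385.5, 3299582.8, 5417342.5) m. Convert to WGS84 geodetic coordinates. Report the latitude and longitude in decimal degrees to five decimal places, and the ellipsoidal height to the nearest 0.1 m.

lat 58.50860°, lon 80.96980°, h 2109.8 m

λ = atan2(Y, X) = 80.96980047°; p = √(X²+Y²) = 3340991.9 m.
Bowring's method on WGS84 (a = 6378137 m, b = 6356752.314 m) gives φ = 58.50859979°, h = 2109.771 m.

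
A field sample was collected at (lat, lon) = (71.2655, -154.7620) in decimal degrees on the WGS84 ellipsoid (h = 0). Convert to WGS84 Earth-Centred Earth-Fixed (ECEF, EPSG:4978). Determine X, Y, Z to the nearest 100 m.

X -1858600 m, Y -876100 m, Z 6017900 m

WGS84: a = 6378137 m, e² = 0.006694380; N(φ) = a/√(1−e²sin²φ) = 6397370.166 m.
X = (N+h)·cosφ·cosλ = -1858593.168 m; Y = (N+h)·cosφ·sinλ = -876093.644 m; Z = (N(1−e²)+h)·sinφ = 6017861.282 m.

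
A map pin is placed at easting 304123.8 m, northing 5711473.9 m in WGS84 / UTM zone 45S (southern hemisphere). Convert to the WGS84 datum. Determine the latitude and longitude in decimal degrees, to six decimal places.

lat -38.723700°, lon 84.746800°

Zone 45S: λ₀ = 87°, k₀ = 0.9996, false easting 500000 m, false northing 10000000 m.
Meridian distance M = (N − FN)/k₀ = -4290242.2 m.
Inverse transverse Mercator on WGS84 gives φ = -38.72370039°, λ = 84.74679963°.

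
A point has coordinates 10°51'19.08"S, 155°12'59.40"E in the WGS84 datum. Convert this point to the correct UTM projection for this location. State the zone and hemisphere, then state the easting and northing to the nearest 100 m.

Zone 56S: E 742300 m, N 8799100 m

Longitude 155.2165° lies in the 6° band [150°, 156°), giving zone 56; latitude is south of the equator, so 56S.
Zone 56 central meridian λ₀ = 6×56 − 183 = 153°; Δλ = +2.2165°.
Transverse Mercator on WGS84 with k₀ = 0.9996 gives E = 742312.845 m, N = 8799137.018 m.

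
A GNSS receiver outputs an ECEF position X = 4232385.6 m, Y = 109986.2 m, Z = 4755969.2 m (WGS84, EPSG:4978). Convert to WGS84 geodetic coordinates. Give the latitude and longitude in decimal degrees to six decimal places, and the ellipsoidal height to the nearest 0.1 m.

λ = atan2(Y, X) = 1.4885994996°; p = √(X²+Y²) = 4233814.5 m.
Bowring's method on WGS84 (a = 6378137 m, b = 6356752.314 m) gives φ = 48.51520006°, h = 1270.468 m.

lat 48.515200°, lon 1.488599°, h 1270.5 m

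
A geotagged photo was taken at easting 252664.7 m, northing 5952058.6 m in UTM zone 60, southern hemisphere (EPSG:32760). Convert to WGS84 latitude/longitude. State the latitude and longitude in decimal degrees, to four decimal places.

lat -36.5449°, lon 174.2369°

Zone 60S: λ₀ = 177°, k₀ = 0.9996, false easting 500000 m, false northing 10000000 m.
Meridian distance M = (N − FN)/k₀ = -4049561.2 m.
Inverse transverse Mercator on WGS84 gives φ = -36.54490007°, λ = 174.23690041°.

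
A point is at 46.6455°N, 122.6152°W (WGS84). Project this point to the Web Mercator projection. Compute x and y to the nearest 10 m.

Web Mercator is spherical with R = a = 6378137 m.
x = R·λ = 6378137 × -2.140038953 = -13649461.628 m.
y = R·ln tan(π/4 + φ/2) = 6378137 × 0.922589370 = 5884401.399 m.

x -13649460 m, y 5884400 m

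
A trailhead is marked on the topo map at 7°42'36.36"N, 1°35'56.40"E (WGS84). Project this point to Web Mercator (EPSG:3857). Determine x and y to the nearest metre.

Web Mercator is spherical with R = a = 6378137 m.
x = R·λ = 6378137 × 0.027907815 = 177999.866 m.
y = R·ln tan(π/4 + φ/2) = 6378137 × 0.134974605 = 860886.522 m.

x 178000 m, y 860887 m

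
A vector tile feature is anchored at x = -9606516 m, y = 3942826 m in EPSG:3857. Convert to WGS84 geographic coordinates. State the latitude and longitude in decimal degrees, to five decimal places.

lat 33.35730°, lon -86.29680°

R = 6378137 m. λ = x/R = -86.29680150°.
φ = 2·arctan(exp(y/R)) − 90° = 2·arctan(1.85554) − 90° = 33.35729878°.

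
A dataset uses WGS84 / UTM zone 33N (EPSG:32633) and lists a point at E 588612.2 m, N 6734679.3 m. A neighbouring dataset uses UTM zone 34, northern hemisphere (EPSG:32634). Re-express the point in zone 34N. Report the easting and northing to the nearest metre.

UTM 33N → geographic: φ = 60.73779988°, λ = 16.62509912°.
UTM 34N (λ₀ = 21°) forward: E = 261553.072 m, N = 6741530.400 m.

E 261553 m, N 6741530 m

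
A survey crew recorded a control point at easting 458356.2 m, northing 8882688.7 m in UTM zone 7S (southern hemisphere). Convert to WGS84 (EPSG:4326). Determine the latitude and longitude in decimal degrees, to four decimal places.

Zone 7S: λ₀ = -141°, k₀ = 0.9996, false easting 500000 m, false northing 10000000 m.
Meridian distance M = (N − FN)/k₀ = -1117758.4 m.
Inverse transverse Mercator on WGS84 gives φ = -10.10740006°, λ = -141.38010010°.

lat -10.1074°, lon -141.3801°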